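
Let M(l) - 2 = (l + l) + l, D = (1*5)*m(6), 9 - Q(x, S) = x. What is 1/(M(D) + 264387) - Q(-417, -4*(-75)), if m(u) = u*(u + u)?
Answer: -113089793/265469 ≈ -426.00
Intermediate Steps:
m(u) = 2*u² (m(u) = u*(2*u) = 2*u²)
Q(x, S) = 9 - x
D = 360 (D = (1*5)*(2*6²) = 5*(2*36) = 5*72 = 360)
M(l) = 2 + 3*l (M(l) = 2 + ((l + l) + l) = 2 + (2*l + l) = 2 + 3*l)
1/(M(D) + 264387) - Q(-417, -4*(-75)) = 1/((2 + 3*360) + 264387) - (9 - 1*(-417)) = 1/((2 + 1080) + 264387) - (9 + 417) = 1/(1082 + 264387) - 1*426 = 1/265469 - 426 = -113089793/265469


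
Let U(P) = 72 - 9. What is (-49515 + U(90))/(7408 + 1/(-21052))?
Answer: -347021168/51984405 ≈ -6.6755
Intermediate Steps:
U(P) = 63
(-49515 + U(90))/(7408 + 1/(-21052)) = (-49515 + 63)/(7408 + 1/(-21052)) = -49452/(7408 - 1/21052) = -49452/155953215/21052 = -49452*21052/155953215 = -347021168/51984405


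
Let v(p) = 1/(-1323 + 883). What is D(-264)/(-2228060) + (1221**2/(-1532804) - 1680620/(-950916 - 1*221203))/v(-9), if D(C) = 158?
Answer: -7810893784752563377/38490351180534890 ≈ -202.93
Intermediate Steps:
v(p) = -1/440 (v(p) = 1/(-440) = -1/440)
D(-264)/(-2228060) + (1221**2/(-1532804) - 1680620/(-950916 - 1*221203))/v(-9) = 158/(-2228060) + (1221**2/(-1532804) - 1680620/(-950916 - 1*221203))/(-1/440) = 158*(-1/2228060) + (1490841*(-1/1532804) - 1680620/(-950916 - 221203))*(-440) = -79/1114030 + (-1490841/1532804 - 1680620/(-1172119))*(-440) = -79/1114030 + (-1490841/1532804 - 1680620*(-1/1172119))*(-440) = -79/1114030 + (-1490841/1532804 + 1680620/1172119)*(-440) = -79/1114030 + (63739845877/138202207052)*(-440) = -79/1114030 - 7011383046470/34550551763 = -7810893784752563377/38490351180534890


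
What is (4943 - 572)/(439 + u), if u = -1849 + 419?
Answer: -4371/991 ≈ -4.4107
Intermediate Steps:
u = -1430
(4943 - 572)/(439 + u) = (4943 - 572)/(439 - 1430) = 4371/(-991) = 4371*(-1/991) = -4371/991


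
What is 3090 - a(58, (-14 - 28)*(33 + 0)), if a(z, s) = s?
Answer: 4476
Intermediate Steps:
3090 - a(58, (-14 - 28)*(33 + 0)) = 3090 - (-14 - 28)*(33 + 0) = 3090 - (-42)*33 = 3090 - 1*(-1386) = 3090 + 1386 = 4476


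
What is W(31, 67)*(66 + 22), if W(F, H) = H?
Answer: 5896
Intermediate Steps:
W(31, 67)*(66 + 22) = 67*(66 + 22) = 67*88 = 5896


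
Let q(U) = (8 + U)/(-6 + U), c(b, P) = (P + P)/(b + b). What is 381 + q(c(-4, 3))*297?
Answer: 62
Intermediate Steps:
c(b, P) = P/b (c(b, P) = (2*P)/((2*b)) = (2*P)*(1/(2*b)) = P/b)
q(U) = (8 + U)/(-6 + U)
381 + q(c(-4, 3))*297 = 381 + ((8 + 3/(-4))/(-6 + 3/(-4)))*297 = 381 + ((8 + 3*(-1/4))/(-6 + 3*(-1/4)))*297 = 381 + ((8 - 3/4)/(-6 - 3/4))*297 = 381 + ((29/4)/(-27/4))*297 = 381 - 4/27*29/4*297 = 381 - 29/27*297 = 381 - 319 = 62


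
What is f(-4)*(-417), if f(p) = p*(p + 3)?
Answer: -1668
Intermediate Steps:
f(p) = p*(3 + p)
f(-4)*(-417) = -4*(3 - 4)*(-417) = -4*(-1)*(-417) = 4*(-417) = -1668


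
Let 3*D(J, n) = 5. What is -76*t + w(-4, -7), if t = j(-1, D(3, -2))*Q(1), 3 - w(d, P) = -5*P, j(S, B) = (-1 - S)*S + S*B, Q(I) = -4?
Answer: -1616/3 ≈ -538.67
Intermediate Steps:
D(J, n) = 5/3 (D(J, n) = (⅓)*5 = 5/3)
j(S, B) = B*S + S*(-1 - S) (j(S, B) = S*(-1 - S) + B*S = B*S + S*(-1 - S))
w(d, P) = 3 + 5*P (w(d, P) = 3 - (-5)*P = 3 + 5*P)
t = 20/3 (t = -(-1 + 5/3 - 1*(-1))*(-4) = -(-1 + 5/3 + 1)*(-4) = -1*5/3*(-4) = -5/3*(-4) = 20/3 ≈ 6.6667)
-76*t + w(-4, -7) = -76*20/3 + (3 + 5*(-7)) = -1520/3 + (3 - 35) = -1520/3 - 32 = -1616/3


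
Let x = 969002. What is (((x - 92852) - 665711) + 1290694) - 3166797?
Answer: -1665664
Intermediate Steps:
(((x - 92852) - 665711) + 1290694) - 3166797 = (((969002 - 92852) - 665711) + 1290694) - 3166797 = ((876150 - 665711) + 1290694) - 3166797 = (210439 + 1290694) - 3166797 = 1501133 - 3166797 = -1665664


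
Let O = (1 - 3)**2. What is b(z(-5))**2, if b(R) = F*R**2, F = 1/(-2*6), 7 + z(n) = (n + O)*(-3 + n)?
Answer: 1/144 ≈ 0.0069444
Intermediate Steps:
O = 4 (O = (-2)**2 = 4)
z(n) = -7 + (-3 + n)*(4 + n) (z(n) = -7 + (n + 4)*(-3 + n) = -7 + (4 + n)*(-3 + n) = -7 + (-3 + n)*(4 + n))
F = -1/12 (F = 1/(-12) = -1/12 ≈ -0.083333)
b(R) = -R**2/12
b(z(-5))**2 = (-(-19 - 5 + (-5)**2)**2/12)**2 = (-(-19 - 5 + 25)**2/12)**2 = (-1/12*1**2)**2 = (-1/12*1)**2 = (-1/12)**2 = 1/144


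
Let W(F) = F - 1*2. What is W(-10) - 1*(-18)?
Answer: 6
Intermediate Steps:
W(F) = -2 + F (W(F) = F - 2 = -2 + F)
W(-10) - 1*(-18) = (-2 - 10) - 1*(-18) = -12 + 18 = 6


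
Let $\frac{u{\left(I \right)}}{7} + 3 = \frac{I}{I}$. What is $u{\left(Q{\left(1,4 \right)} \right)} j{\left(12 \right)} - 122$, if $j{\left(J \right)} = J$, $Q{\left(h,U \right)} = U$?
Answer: $-290$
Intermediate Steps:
$u{\left(I \right)} = -14$ ($u{\left(I \right)} = -21 + 7 \frac{I}{I} = -21 + 7 \cdot 1 = -21 + 7 = -14$)
$u{\left(Q{\left(1,4 \right)} \right)} j{\left(12 \right)} - 122 = \left(-14\right) 12 - 122 = -168 - 122 = -290$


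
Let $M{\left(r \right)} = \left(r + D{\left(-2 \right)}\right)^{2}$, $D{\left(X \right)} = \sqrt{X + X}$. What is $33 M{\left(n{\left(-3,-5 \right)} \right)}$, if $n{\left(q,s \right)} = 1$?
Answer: $-99 + 132 i \approx -99.0 + 132.0 i$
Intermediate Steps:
$D{\left(X \right)} = \sqrt{2} \sqrt{X}$ ($D{\left(X \right)} = \sqrt{2 X} = \sqrt{2} \sqrt{X}$)
$M{\left(r \right)} = \left(r + 2 i\right)^{2}$ ($M{\left(r \right)} = \left(r + \sqrt{2} \sqrt{-2}\right)^{2} = \left(r + \sqrt{2} i \sqrt{2}\right)^{2} = \left(r + 2 i\right)^{2}$)
$33 M{\left(n{\left(-3,-5 \right)} \right)} = 33 \left(1 + 2 i\right)^{2}$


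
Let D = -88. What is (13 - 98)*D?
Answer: 7480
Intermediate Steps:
(13 - 98)*D = (13 - 98)*(-88) = -85*(-88) = 7480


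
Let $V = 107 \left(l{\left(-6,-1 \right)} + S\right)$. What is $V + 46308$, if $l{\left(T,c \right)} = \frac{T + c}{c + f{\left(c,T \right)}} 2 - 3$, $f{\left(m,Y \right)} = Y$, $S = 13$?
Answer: $47592$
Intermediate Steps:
$l{\left(T,c \right)} = -1$ ($l{\left(T,c \right)} = \frac{T + c}{c + T} 2 - 3 = \frac{T + c}{T + c} 2 - 3 = 1 \cdot 2 - 3 = 2 - 3 = -1$)
$V = 1284$ ($V = 107 \left(-1 + 13\right) = 107 \cdot 12 = 1284$)
$V + 46308 = 1284 + 46308 = 47592$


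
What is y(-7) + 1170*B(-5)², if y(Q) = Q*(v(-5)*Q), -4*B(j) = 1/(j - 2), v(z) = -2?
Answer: -37831/392 ≈ -96.508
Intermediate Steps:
B(j) = -1/(4*(-2 + j)) (B(j) = -1/(4*(j - 2)) = -1/(4*(-2 + j)))
y(Q) = -2*Q² (y(Q) = Q*(-2*Q) = -2*Q²)
y(-7) + 1170*B(-5)² = -2*(-7)² + 1170*(-1/(-8 + 4*(-5)))² = -2*49 + 1170*(-1/(-8 - 20))² = -98 + 1170*(-1/(-28))² = -98 + 1170*(-1*(-1/28))² = -98 + 1170*(1/28)² = -98 + 1170*(1/784) = -98 + 585/392 = -37831/392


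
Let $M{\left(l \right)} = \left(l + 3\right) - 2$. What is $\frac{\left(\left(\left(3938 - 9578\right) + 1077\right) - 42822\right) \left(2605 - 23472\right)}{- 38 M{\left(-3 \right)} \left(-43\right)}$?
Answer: $- \frac{988782795}{3268} \approx -3.0257 \cdot 10^{5}$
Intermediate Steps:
$M{\left(l \right)} = 1 + l$ ($M{\left(l \right)} = \left(3 + l\right) - 2 = 1 + l$)
$\frac{\left(\left(\left(3938 - 9578\right) + 1077\right) - 42822\right) \left(2605 - 23472\right)}{- 38 M{\left(-3 \right)} \left(-43\right)} = \frac{\left(\left(\left(3938 - 9578\right) + 1077\right) - 42822\right) \left(2605 - 23472\right)}{- 38 \left(1 - 3\right) \left(-43\right)} = \frac{\left(\left(-5640 + 1077\right) - 42822\right) \left(-20867\right)}{\left(-38\right) \left(-2\right) \left(-43\right)} = \frac{\left(-4563 - 42822\right) \left(-20867\right)}{76 \left(-43\right)} = \frac{\left(-47385\right) \left(-20867\right)}{-3268} = 988782795 \left(- \frac{1}{3268}\right) = - \frac{988782795}{3268}$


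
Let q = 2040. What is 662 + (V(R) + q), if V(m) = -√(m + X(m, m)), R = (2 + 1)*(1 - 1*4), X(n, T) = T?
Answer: 2702 - 3*I*√2 ≈ 2702.0 - 4.2426*I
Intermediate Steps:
R = -9 (R = 3*(1 - 4) = 3*(-3) = -9)
V(m) = -√2*√m (V(m) = -√(m + m) = -√(2*m) = -√2*√m)
662 + (V(R) + q) = 662 + (-√2*√(-9) + 2040) = 662 + (-√2*3*I + 2040) = 662 + (-3*I*√2 + 2040) = 662 + (2040 - 3*I*√2) = 2702 - 3*I*√2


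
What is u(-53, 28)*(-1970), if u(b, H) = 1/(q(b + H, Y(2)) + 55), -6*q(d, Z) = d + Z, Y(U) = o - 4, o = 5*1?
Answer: -1970/59 ≈ -33.390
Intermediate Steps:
o = 5
Y(U) = 1 (Y(U) = 5 - 4 = 1)
q(d, Z) = -Z/6 - d/6 (q(d, Z) = -(d + Z)/6 = -(Z + d)/6 = -Z/6 - d/6)
u(b, H) = 1/(329/6 - H/6 - b/6) (u(b, H) = 1/((-1/6*1 - (b + H)/6) + 55) = 1/((-1/6 - (H + b)/6) + 55) = 1/((-1/6 + (-H/6 - b/6)) + 55) = 1/((-1/6 - H/6 - b/6) + 55) = 1/(329/6 - H/6 - b/6))
u(-53, 28)*(-1970) = -6/(-329 + 28 - 53)*(-1970) = -6/(-354)*(-1970) = -6*(-1/354)*(-1970) = (1/59)*(-1970) = -1970/59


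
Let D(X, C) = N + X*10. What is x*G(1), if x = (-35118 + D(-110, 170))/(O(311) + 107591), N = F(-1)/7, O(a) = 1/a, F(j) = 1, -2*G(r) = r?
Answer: 78846275/468451228 ≈ 0.16831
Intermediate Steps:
G(r) = -r/2
N = ⅐ (N = 1/7 = 1*(⅐) = ⅐ ≈ 0.14286)
D(X, C) = ⅐ + 10*X (D(X, C) = ⅐ + X*10 = ⅐ + 10*X)
x = -78846275/234225614 (x = (-35118 + (⅐ + 10*(-110)))/(1/311 + 107591) = (-35118 + (⅐ - 1100))/(1/311 + 107591) = (-35118 - 7699/7)/(33460802/311) = -253525/7*311/33460802 = -78846275/234225614 ≈ -0.33663)
x*G(1) = -(-78846275)/468451228 = -78846275/234225614*(-½) = 78846275/468451228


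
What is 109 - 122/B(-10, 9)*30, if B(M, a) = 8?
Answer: -697/2 ≈ -348.50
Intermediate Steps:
109 - 122/B(-10, 9)*30 = 109 - 122/8*30 = 109 - 122*1/8*30 = 109 - 61/4*30 = 109 - 915/2 = -697/2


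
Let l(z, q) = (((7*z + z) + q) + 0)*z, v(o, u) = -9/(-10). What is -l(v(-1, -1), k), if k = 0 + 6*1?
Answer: -297/25 ≈ -11.880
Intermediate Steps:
v(o, u) = 9/10 (v(o, u) = -9*(-⅒) = 9/10)
k = 6 (k = 0 + 6 = 6)
l(z, q) = z*(q + 8*z) (l(z, q) = ((8*z + q) + 0)*z = ((q + 8*z) + 0)*z = (q + 8*z)*z = z*(q + 8*z))
-l(v(-1, -1), k) = -9*(6 + 8*(9/10))/10 = -9*(6 + 36/5)/10 = -9*66/(10*5) = -1*297/25 = -297/25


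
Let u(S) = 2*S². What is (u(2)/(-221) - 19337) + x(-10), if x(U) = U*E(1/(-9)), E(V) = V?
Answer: -38459155/1989 ≈ -19336.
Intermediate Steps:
x(U) = -U/9 (x(U) = U/(-9) = U*(-⅑) = -U/9)
(u(2)/(-221) - 19337) + x(-10) = ((2*2²)/(-221) - 19337) - ⅑*(-10) = (-2*4/221 - 19337) + 10/9 = (-1/221*8 - 19337) + 10/9 = (-8/221 - 19337) + 10/9 = -4273485/221 + 10/9 = -38459155/1989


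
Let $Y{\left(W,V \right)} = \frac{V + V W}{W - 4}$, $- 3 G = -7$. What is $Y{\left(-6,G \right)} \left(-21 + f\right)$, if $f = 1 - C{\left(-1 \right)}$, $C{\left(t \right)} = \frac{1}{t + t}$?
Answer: $- \frac{91}{4} \approx -22.75$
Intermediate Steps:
$G = \frac{7}{3}$ ($G = \left(- \frac{1}{3}\right) \left(-7\right) = \frac{7}{3} \approx 2.3333$)
$Y{\left(W,V \right)} = \frac{V + V W}{-4 + W}$
$C{\left(t \right)} = \frac{1}{2 t}$
$f = \frac{3}{2}$ ($f = 1 - \frac{1}{2 \left(-1\right)} = 1 - \frac{1}{2} \left(-1\right) = 1 - - \frac{1}{2} = 1 + \frac{1}{2} = \frac{3}{2} \approx 1.5$)
$Y{\left(-6,G \right)} \left(-21 + f\right) = \frac{7 \left(1 - 6\right)}{3 \left(-4 - 6\right)} \left(-21 + \frac{3}{2}\right) = \frac{7}{3} \frac{1}{-10} \left(-5\right) \left(- \frac{39}{2}\right) = \frac{7}{3} \left(- \frac{1}{10}\right) \left(-5\right) \left(- \frac{39}{2}\right) = \frac{7}{6} \left(- \frac{39}{2}\right) = - \frac{91}{4}$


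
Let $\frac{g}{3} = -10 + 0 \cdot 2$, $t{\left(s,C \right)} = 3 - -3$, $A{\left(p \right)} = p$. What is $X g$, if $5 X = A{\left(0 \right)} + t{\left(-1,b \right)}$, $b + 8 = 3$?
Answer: $-36$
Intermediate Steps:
$b = -5$ ($b = -8 + 3 = -5$)
$t{\left(s,C \right)} = 6$ ($t{\left(s,C \right)} = 3 + 3 = 6$)
$X = \frac{6}{5}$ ($X = \frac{0 + 6}{5} = \frac{1}{5} \cdot 6 = \frac{6}{5} \approx 1.2$)
$g = -30$ ($g = 3 \left(-10 + 0 \cdot 2\right) = 3 \left(-10 + 0\right) = 3 \left(-10\right) = -30$)
$X g = \frac{6}{5} \left(-30\right) = -36$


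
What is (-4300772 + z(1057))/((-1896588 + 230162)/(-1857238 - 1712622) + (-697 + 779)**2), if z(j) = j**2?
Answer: -5682365708390/12002702533 ≈ -473.42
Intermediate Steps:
(-4300772 + z(1057))/((-1896588 + 230162)/(-1857238 - 1712622) + (-697 + 779)**2) = (-4300772 + 1057**2)/((-1896588 + 230162)/(-1857238 - 1712622) + (-697 + 779)**2) = (-4300772 + 1117249)/(-1666426/(-3569860) + 82**2) = -3183523/(-1666426*(-1/3569860) + 6724) = -3183523/(833213/1784930 + 6724) = -3183523/12002702533/1784930 = -3183523*1784930/12002702533 = -5682365708390/12002702533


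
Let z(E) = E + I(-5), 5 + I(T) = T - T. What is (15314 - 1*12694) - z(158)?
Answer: 2467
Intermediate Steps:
I(T) = -5 (I(T) = -5 + (T - T) = -5 + 0 = -5)
z(E) = -5 + E (z(E) = E - 5 = -5 + E)
(15314 - 1*12694) - z(158) = (15314 - 1*12694) - (-5 + 158) = (15314 - 12694) - 1*153 = 2620 - 153 = 2467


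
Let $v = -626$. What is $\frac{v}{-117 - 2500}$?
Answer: $\frac{626}{2617} \approx 0.23921$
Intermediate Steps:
$\frac{v}{-117 - 2500} = \frac{1}{-117 - 2500} \left(-626\right) = \frac{1}{-2617} \left(-626\right) = \left(- \frac{1}{2617}\right) \left(-626\right) = \frac{626}{2617}$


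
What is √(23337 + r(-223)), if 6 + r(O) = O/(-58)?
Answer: √78498418/58 ≈ 152.76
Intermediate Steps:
r(O) = -6 - O/58 (r(O) = -6 + O/(-58) = -6 + O*(-1/58) = -6 - O/58)
√(23337 + r(-223)) = √(23337 + (-6 - 1/58*(-223))) = √(23337 + (-6 + 223/58)) = √(23337 - 125/58) = √(1353421/58) = √78498418/58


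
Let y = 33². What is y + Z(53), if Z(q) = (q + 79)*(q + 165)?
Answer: 29865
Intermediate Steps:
y = 1089
Z(q) = (79 + q)*(165 + q)
y + Z(53) = 1089 + (13035 + 53² + 244*53) = 1089 + (13035 + 2809 + 12932) = 1089 + 28776 = 29865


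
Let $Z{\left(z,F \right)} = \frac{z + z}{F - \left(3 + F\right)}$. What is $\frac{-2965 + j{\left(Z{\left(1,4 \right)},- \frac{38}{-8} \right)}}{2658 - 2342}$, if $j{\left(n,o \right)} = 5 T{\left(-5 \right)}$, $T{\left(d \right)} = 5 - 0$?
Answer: $- \frac{735}{79} \approx -9.3038$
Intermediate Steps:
$Z{\left(z,F \right)} = - \frac{2 z}{3}$ ($Z{\left(z,F \right)} = \frac{2 z}{-3} = 2 z \left(- \frac{1}{3}\right) = - \frac{2 z}{3}$)
$T{\left(d \right)} = 5$ ($T{\left(d \right)} = 5 + 0 = 5$)
$j{\left(n,o \right)} = 25$ ($j{\left(n,o \right)} = 5 \cdot 5 = 25$)
$\frac{-2965 + j{\left(Z{\left(1,4 \right)},- \frac{38}{-8} \right)}}{2658 - 2342} = \frac{-2965 + 25}{2658 - 2342} = - \frac{2940}{316} = \left(-2940\right) \frac{1}{316} = - \frac{735}{79}$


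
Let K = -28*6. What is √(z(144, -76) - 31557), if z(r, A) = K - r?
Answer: 3*I*√3541 ≈ 178.52*I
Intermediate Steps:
K = -168
z(r, A) = -168 - r
√(z(144, -76) - 31557) = √((-168 - 1*144) - 31557) = √((-168 - 144) - 31557) = √(-312 - 31557) = √(-31869) = 3*I*√3541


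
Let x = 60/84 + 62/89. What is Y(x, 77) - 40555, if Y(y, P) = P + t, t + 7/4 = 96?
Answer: -161535/4 ≈ -40384.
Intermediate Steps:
t = 377/4 (t = -7/4 + 96 = 377/4 ≈ 94.250)
x = 879/623 (x = 60*(1/84) + 62*(1/89) = 5/7 + 62/89 = 879/623 ≈ 1.4109)
Y(y, P) = 377/4 + P (Y(y, P) = P + 377/4 = 377/4 + P)
Y(x, 77) - 40555 = (377/4 + 77) - 40555 = 685/4 - 40555 = -161535/4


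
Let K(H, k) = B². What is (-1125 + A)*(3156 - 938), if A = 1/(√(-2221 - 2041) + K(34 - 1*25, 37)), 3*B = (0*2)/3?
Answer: -2495250 - 1109*I*√4262/2131 ≈ -2.4952e+6 - 33.975*I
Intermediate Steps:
B = 0 (B = ((0*2)/3)/3 = (0*(⅓))/3 = (⅓)*0 = 0)
K(H, k) = 0 (K(H, k) = 0² = 0)
A = -I*√4262/4262 (A = 1/(√(-2221 - 2041) + 0) = 1/(√(-4262) + 0) = 1/(I*√4262 + 0) = 1/(I*√4262) = -I*√4262/4262 ≈ -0.015318*I)
(-1125 + A)*(3156 - 938) = (-1125 - I*√4262/4262)*(3156 - 938) = (-1125 - I*√4262/4262)*2218 = -2495250 - 1109*I*√4262/2131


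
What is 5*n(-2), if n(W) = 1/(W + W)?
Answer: -5/4 ≈ -1.2500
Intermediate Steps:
n(W) = 1/(2*W)
5*n(-2) = 5*((½)/(-2)) = 5*((½)*(-½)) = 5*(-¼) = -5/4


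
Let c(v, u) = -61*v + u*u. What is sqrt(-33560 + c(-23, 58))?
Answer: I*sqrt(28793) ≈ 169.69*I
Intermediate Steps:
c(v, u) = u**2 - 61*v (c(v, u) = -61*v + u**2 = u**2 - 61*v)
sqrt(-33560 + c(-23, 58)) = sqrt(-33560 + (58**2 - 61*(-23))) = sqrt(-33560 + (3364 + 1403)) = sqrt(-33560 + 4767) = sqrt(-28793) = I*sqrt(28793)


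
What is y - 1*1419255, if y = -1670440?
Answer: -3089695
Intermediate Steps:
y - 1*1419255 = -1670440 - 1*1419255 = -1670440 - 1419255 = -3089695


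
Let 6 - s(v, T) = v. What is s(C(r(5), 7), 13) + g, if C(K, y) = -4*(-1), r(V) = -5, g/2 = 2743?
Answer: 5488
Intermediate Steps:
g = 5486 (g = 2*2743 = 5486)
C(K, y) = 4
s(v, T) = 6 - v
s(C(r(5), 7), 13) + g = (6 - 1*4) + 5486 = (6 - 4) + 5486 = 2 + 5486 = 5488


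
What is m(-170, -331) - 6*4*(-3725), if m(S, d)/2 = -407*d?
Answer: 358834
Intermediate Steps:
m(S, d) = -814*d (m(S, d) = 2*(-407*d) = -814*d)
m(-170, -331) - 6*4*(-3725) = -814*(-331) - 6*4*(-3725) = 269434 - 24*(-3725) = 269434 + 89400 = 358834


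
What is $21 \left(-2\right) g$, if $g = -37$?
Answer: $1554$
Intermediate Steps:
$21 \left(-2\right) g = 21 \left(-2\right) \left(-37\right) = \left(-42\right) \left(-37\right) = 1554$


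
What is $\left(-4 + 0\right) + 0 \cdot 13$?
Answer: $-4$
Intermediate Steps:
$\left(-4 + 0\right) + 0 \cdot 13 = -4 + 0 = -4$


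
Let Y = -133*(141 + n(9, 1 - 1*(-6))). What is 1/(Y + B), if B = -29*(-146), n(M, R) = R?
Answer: -1/15450 ≈ -6.4725e-5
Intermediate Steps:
Y = -19684 (Y = -133*(141 + (1 - 1*(-6))) = -133*(141 + (1 + 6)) = -133*(141 + 7) = -133*148 = -19684)
B = 4234
1/(Y + B) = 1/(-19684 + 4234) = 1/(-15450) = -1/15450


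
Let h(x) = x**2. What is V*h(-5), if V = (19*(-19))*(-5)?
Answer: 45125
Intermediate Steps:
V = 1805 (V = -361*(-5) = 1805)
V*h(-5) = 1805*(-5)**2 = 1805*25 = 45125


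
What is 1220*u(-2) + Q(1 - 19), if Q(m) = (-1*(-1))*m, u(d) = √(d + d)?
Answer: -18 + 2440*I ≈ -18.0 + 2440.0*I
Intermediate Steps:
u(d) = √2*√d (u(d) = √(2*d) = √2*√d)
Q(m) = m (Q(m) = 1*m = m)
1220*u(-2) + Q(1 - 19) = 1220*(√2*√(-2)) + (1 - 19) = 1220*(√2*(I*√2)) - 18 = 1220*(2*I) - 18 = 2440*I - 18 = -18 + 2440*I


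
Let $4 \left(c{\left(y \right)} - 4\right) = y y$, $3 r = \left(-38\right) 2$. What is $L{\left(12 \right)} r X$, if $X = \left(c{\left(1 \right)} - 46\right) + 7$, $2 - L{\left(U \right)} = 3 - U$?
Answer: $\frac{29051}{3} \approx 9683.7$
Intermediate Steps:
$L{\left(U \right)} = -1 + U$ ($L{\left(U \right)} = 2 - \left(3 - U\right) = 2 + \left(-3 + U\right) = -1 + U$)
$r = - \frac{76}{3}$ ($r = \frac{\left(-38\right) 2}{3} = \frac{1}{3} \left(-76\right) = - \frac{76}{3} \approx -25.333$)
$c{\left(y \right)} = 4 + \frac{y^{2}}{4}$ ($c{\left(y \right)} = 4 + \frac{y y}{4} = 4 + \frac{y^{2}}{4}$)
$X = - \frac{139}{4}$ ($X = \left(\left(4 + \frac{1^{2}}{4}\right) - 46\right) + 7 = \left(\left(4 + \frac{1}{4} \cdot 1\right) - 46\right) + 7 = \left(\left(4 + \frac{1}{4}\right) - 46\right) + 7 = \left(\frac{17}{4} - 46\right) + 7 = - \frac{167}{4} + 7 = - \frac{139}{4} \approx -34.75$)
$L{\left(12 \right)} r X = \left(-1 + 12\right) \left(- \frac{76}{3}\right) \left(- \frac{139}{4}\right) = 11 \left(- \frac{76}{3}\right) \left(- \frac{139}{4}\right) = \left(- \frac{836}{3}\right) \left(- \frac{139}{4}\right) = \frac{29051}{3}$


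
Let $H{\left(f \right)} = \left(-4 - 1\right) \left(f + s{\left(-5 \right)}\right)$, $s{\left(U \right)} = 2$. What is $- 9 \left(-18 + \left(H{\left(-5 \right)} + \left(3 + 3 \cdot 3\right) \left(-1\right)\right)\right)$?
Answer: $135$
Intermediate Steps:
$H{\left(f \right)} = -10 - 5 f$ ($H{\left(f \right)} = \left(-4 - 1\right) \left(f + 2\right) = - 5 \left(2 + f\right) = -10 - 5 f$)
$- 9 \left(-18 + \left(H{\left(-5 \right)} + \left(3 + 3 \cdot 3\right) \left(-1\right)\right)\right) = - 9 \left(-18 + \left(\left(-10 - -25\right) + \left(3 + 3 \cdot 3\right) \left(-1\right)\right)\right) = - 9 \left(-18 + \left(\left(-10 + 25\right) + \left(3 + 9\right) \left(-1\right)\right)\right) = - 9 \left(-18 + \left(15 + 12 \left(-1\right)\right)\right) = - 9 \left(-18 + \left(15 - 12\right)\right) = - 9 \left(-18 + 3\right) = \left(-9\right) \left(-15\right) = 135$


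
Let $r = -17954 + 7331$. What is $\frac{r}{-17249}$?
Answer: $\frac{10623}{17249} \approx 0.61586$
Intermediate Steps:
$r = -10623$
$\frac{r}{-17249} = - \frac{10623}{-17249} = \left(-10623\right) \left(- \frac{1}{17249}\right) = \frac{10623}{17249}$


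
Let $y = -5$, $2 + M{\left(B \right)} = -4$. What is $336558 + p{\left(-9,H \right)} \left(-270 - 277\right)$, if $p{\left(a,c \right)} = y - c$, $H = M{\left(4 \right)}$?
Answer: $336011$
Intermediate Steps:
$M{\left(B \right)} = -6$ ($M{\left(B \right)} = -2 - 4 = -6$)
$H = -6$
$p{\left(a,c \right)} = -5 - c$
$336558 + p{\left(-9,H \right)} \left(-270 - 277\right) = 336558 + \left(-5 - -6\right) \left(-270 - 277\right) = 336558 + \left(-5 + 6\right) \left(-270 - 277\right) = 336558 + 1 \left(-547\right) = 336558 - 547 = 336011$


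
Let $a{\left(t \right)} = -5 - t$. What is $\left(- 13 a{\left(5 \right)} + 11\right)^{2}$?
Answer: $19881$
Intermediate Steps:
$\left(- 13 a{\left(5 \right)} + 11\right)^{2} = \left(- 13 \left(-5 - 5\right) + 11\right)^{2} = \left(\left(-13\right) \left(-10\right) + 11\right)^{2} = \left(130 + 11\right)^{2} = 141^{2} = 19881$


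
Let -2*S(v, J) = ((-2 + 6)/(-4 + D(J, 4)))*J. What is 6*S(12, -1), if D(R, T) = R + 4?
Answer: -12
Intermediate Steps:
D(R, T) = 4 + R
S(v, J) = -2 (S(v, J) = -(-2 + 6)/(-4 + (4 + J))*J/2 = -4/J*J/2 = -1/2*4 = -2)
6*S(12, -1) = 6*(-2) = -12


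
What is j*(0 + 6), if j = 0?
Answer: 0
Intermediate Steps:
j*(0 + 6) = 0*(0 + 6) = 0*6 = 0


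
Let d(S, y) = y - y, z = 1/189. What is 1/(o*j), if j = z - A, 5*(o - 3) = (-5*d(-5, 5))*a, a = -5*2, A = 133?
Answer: -63/25136 ≈ -0.0025064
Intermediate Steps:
z = 1/189 ≈ 0.0052910
d(S, y) = 0
a = -10
o = 3 (o = 3 + (-5*0*(-10))/5 = 3 + (0*(-10))/5 = 3 + (⅕)*0 = 3 + 0 = 3)
j = -25136/189 (j = 1/189 - 1*133 = 1/189 - 133 = -25136/189 ≈ -132.99)
1/(o*j) = 1/(3*(-25136/189)) = 1/(-25136/63) = -63/25136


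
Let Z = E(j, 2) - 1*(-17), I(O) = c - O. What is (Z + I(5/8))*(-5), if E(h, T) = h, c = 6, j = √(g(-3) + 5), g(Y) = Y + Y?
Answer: -895/8 - 5*I ≈ -111.88 - 5.0*I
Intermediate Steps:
g(Y) = 2*Y
j = I (j = √(2*(-3) + 5) = √(-6 + 5) = √(-1) = I ≈ 1.0*I)
I(O) = 6 - O
Z = 17 + I (Z = I - 1*(-17) = I + 17 = 17 + I ≈ 17.0 + 1.0*I)
(Z + I(5/8))*(-5) = ((17 + I) + (6 - 5/8))*(-5) = ((17 + I) + 43/8)*(-5) = (179/8 + I)*(-5) = -895/8 - 5*I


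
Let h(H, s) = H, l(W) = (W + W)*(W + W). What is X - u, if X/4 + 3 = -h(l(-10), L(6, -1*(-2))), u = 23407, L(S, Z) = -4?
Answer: -25019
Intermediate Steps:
l(W) = 4*W**2 (l(W) = (2*W)*(2*W) = 4*W**2)
X = -1612 (X = -12 + 4*(-4*(-10)**2) = -12 + 4*(-4*100) = -12 + 4*(-1*400) = -12 + 4*(-400) = -12 - 1600 = -1612)
X - u = -1612 - 1*23407 = -1612 - 23407 = -25019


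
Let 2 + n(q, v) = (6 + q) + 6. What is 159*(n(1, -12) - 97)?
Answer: -13674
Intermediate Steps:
n(q, v) = 10 + q (n(q, v) = -2 + ((6 + q) + 6) = -2 + (12 + q) = 10 + q)
159*(n(1, -12) - 97) = 159*((10 + 1) - 97) = 159*(11 - 97) = 159*(-86) = -13674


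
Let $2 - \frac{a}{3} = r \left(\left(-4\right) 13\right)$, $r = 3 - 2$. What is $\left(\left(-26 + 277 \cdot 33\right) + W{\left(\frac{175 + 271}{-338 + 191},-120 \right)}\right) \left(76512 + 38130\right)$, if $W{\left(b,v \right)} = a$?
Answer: $1063533834$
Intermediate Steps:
$r = 1$ ($r = 3 - 2 = 1$)
$a = 162$ ($a = 6 - 3 \cdot 1 \left(\left(-4\right) 13\right) = 6 - 3 \cdot 1 \left(-52\right) = 6 - -156 = 6 + 156 = 162$)
$W{\left(b,v \right)} = 162$
$\left(\left(-26 + 277 \cdot 33\right) + W{\left(\frac{175 + 271}{-338 + 191},-120 \right)}\right) \left(76512 + 38130\right) = \left(\left(-26 + 277 \cdot 33\right) + 162\right) \left(76512 + 38130\right) = \left(\left(-26 + 9141\right) + 162\right) 114642 = \left(9115 + 162\right) 114642 = 9277 \cdot 114642 = 1063533834$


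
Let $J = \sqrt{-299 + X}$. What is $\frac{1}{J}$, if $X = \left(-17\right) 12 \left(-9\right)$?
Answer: $\frac{\sqrt{1537}}{1537} \approx 0.025507$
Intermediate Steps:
$X = 1836$ ($X = \left(-204\right) \left(-9\right) = 1836$)
$J = \sqrt{1537}$ ($J = \sqrt{-299 + 1836} = \sqrt{1537} \approx 39.205$)
$\frac{1}{J} = \frac{1}{\sqrt{1537}} = \frac{\sqrt{1537}}{1537}$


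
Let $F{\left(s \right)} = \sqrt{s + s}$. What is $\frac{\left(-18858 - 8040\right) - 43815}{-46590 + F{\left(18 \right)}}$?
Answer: $\frac{7857}{5176} \approx 1.518$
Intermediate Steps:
$F{\left(s \right)} = \sqrt{2} \sqrt{s}$ ($F{\left(s \right)} = \sqrt{2 s} = \sqrt{2} \sqrt{s}$)
$\frac{\left(-18858 - 8040\right) - 43815}{-46590 + F{\left(18 \right)}} = \frac{\left(-18858 - 8040\right) - 43815}{-46590 + \sqrt{2} \sqrt{18}} = \frac{\left(-18858 - 8040\right) - 43815}{-46590 + \sqrt{2} \cdot 3 \sqrt{2}} = \frac{-26898 - 43815}{-46590 + 6} = - \frac{70713}{-46584} = \left(-70713\right) \left(- \frac{1}{46584}\right) = \frac{7857}{5176}$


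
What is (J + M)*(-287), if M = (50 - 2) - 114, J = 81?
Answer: -4305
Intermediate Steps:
M = -66 (M = 48 - 114 = -66)
(J + M)*(-287) = (81 - 66)*(-287) = 15*(-287) = -4305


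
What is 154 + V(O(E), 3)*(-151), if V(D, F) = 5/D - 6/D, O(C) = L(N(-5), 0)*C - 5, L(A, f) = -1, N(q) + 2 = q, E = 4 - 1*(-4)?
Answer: 1851/13 ≈ 142.38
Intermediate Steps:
E = 8 (E = 4 + 4 = 8)
N(q) = -2 + q
O(C) = -5 - C (O(C) = -C - 5 = -5 - C)
V(D, F) = -1/D
154 + V(O(E), 3)*(-151) = 154 - 1/(-5 - 1*8)*(-151) = 154 - 1/(-5 - 8)*(-151) = 154 - 1/(-13)*(-151) = 154 - 1*(-1/13)*(-151) = 154 + (1/13)*(-151) = 154 - 151/13 = 1851/13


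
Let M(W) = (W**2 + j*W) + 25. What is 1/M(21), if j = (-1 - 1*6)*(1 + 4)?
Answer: -1/269 ≈ -0.0037175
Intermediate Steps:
j = -35 (j = (-1 - 6)*5 = -7*5 = -35)
M(W) = 25 + W**2 - 35*W (M(W) = (W**2 - 35*W) + 25 = 25 + W**2 - 35*W)
1/M(21) = 1/(25 + 21**2 - 35*21) = 1/(25 + 441 - 735) = 1/(-269) = -1/269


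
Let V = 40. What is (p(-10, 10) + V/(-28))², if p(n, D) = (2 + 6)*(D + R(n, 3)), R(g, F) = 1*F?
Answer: 515524/49 ≈ 10521.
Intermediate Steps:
R(g, F) = F
p(n, D) = 24 + 8*D (p(n, D) = (2 + 6)*(D + 3) = 8*(3 + D) = 24 + 8*D)
(p(-10, 10) + V/(-28))² = ((24 + 8*10) + 40/(-28))² = ((24 + 80) + 40*(-1/28))² = (104 - 10/7)² = (718/7)² = 515524/49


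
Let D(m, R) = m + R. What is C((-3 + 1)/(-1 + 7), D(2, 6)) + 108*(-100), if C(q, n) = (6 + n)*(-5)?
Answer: -10870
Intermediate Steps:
D(m, R) = R + m
C(q, n) = -30 - 5*n
C((-3 + 1)/(-1 + 7), D(2, 6)) + 108*(-100) = (-30 - 5*(6 + 2)) + 108*(-100) = (-30 - 5*8) - 10800 = (-30 - 40) - 10800 = -70 - 10800 = -10870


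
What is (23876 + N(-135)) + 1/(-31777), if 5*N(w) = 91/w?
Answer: 512124772718/21449475 ≈ 23876.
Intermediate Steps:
N(w) = 91/(5*w) (N(w) = (91/w)/5 = 91/(5*w))
(23876 + N(-135)) + 1/(-31777) = (23876 + (91/5)/(-135)) + 1/(-31777) = (23876 + (91/5)*(-1/135)) - 1/31777 = (23876 - 91/675) - 1/31777 = 16116209/675 - 1/31777 = 512124772718/21449475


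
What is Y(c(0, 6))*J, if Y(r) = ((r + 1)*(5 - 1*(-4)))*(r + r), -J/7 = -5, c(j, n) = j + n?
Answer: 26460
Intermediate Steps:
J = 35 (J = -7*(-5) = 35)
Y(r) = 2*r*(9 + 9*r) (Y(r) = ((1 + r)*(5 + 4))*(2*r) = ((1 + r)*9)*(2*r) = (9 + 9*r)*(2*r) = 2*r*(9 + 9*r))
Y(c(0, 6))*J = (18*(0 + 6)*(1 + (0 + 6)))*35 = (18*6*(1 + 6))*35 = (18*6*7)*35 = 756*35 = 26460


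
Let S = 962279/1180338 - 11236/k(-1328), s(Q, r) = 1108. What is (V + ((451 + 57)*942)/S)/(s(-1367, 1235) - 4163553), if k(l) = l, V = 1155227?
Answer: -17270977673479/59569603696225 ≈ -0.28993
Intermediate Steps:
S = 14311205/1542804 (S = 962279/1180338 - 11236/(-1328) = 962279*(1/1180338) - 11236*(-1/1328) = 7577/9294 + 2809/332 = 14311205/1542804 ≈ 9.2761)
(V + ((451 + 57)*942)/S)/(s(-1367, 1235) - 4163553) = (1155227 + ((451 + 57)*942)/(14311205/1542804))/(1108 - 4163553) = (1155227 + (508*942)*(1542804/14311205))/(-4162445) = (1155227 + 478536*(1542804/14311205))*(-1/4162445) = (1155227 + 738287254944/14311205)*(-1/4162445) = (17270977673479/14311205)*(-1/4162445) = -17270977673479/59569603696225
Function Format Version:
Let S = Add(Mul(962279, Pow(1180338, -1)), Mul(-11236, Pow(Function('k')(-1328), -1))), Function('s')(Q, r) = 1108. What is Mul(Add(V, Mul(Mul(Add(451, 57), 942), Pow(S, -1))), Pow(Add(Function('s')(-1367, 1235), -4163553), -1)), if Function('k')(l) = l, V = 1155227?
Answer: Rational(-17270977673479, 59569603696225) ≈ -0.28993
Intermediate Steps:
S = Rational(14311205, 1542804) (S = Add(Mul(962279, Pow(1180338, -1)), Mul(-11236, Pow(-1328, -1))) = Add(Mul(962279, Rational(1, 1180338)), Mul(-11236, Rational(-1, 1328))) = Add(Rational(7577, 9294), Rational(2809, 332)) = Rational(14311205, 1542804) ≈ 9.2761)
Mul(Add(V, Mul(Mul(Add(451, 57), 942), Pow(S, -1))), Pow(Add(Function('s')(-1367, 1235), -4163553), -1)) = Mul(Add(1155227, Mul(Mul(Add(451, 57), 942), Pow(Rational(14311205, 1542804), -1))), Pow(Add(1108, -4163553), -1)) = Mul(Add(1155227, Mul(Mul(508, 942), Rational(1542804, 14311205))), Pow(-4162445, -1)) = Mul(Add(1155227, Mul(478536, Rational(1542804, 14311205))), Rational(-1, 4162445)) = Mul(Add(1155227, Rational(738287254944, 14311205)), Rational(-1, 4162445)) = Mul(Rational(17270977673479, 14311205), Rational(-1, 4162445)) = Rational(-17270977673479, 59569603696225)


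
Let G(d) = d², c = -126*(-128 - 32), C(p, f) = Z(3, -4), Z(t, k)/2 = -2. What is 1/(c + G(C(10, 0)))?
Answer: 1/20176 ≈ 4.9564e-5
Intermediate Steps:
Z(t, k) = -4 (Z(t, k) = 2*(-2) = -4)
C(p, f) = -4
c = 20160 (c = -126*(-160) = 20160)
1/(c + G(C(10, 0))) = 1/(20160 + (-4)²) = 1/(20160 + 16) = 1/20176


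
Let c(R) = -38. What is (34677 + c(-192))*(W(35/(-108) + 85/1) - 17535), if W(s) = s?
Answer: -65281871765/108 ≈ -6.0446e+8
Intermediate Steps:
(34677 + c(-192))*(W(35/(-108) + 85/1) - 17535) = (34677 - 38)*((35/(-108) + 85/1) - 17535) = 34639*((35*(-1/108) + 85*1) - 17535) = 34639*((-35/108 + 85) - 17535) = 34639*(9145/108 - 17535) = 34639*(-1884635/108) = -65281871765/108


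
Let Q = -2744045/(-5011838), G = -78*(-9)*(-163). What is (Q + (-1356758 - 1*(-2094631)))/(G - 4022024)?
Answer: -3698102684619/20731217295100 ≈ -0.17838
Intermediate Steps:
G = -114426 (G = 702*(-163) = -114426)
Q = 2744045/5011838 (Q = -2744045*(-1/5011838) = 2744045/5011838 ≈ 0.54751)
(Q + (-1356758 - 1*(-2094631)))/(G - 4022024) = (2744045/5011838 + (-1356758 - 1*(-2094631)))/(-114426 - 4022024) = (2744045/5011838 + (-1356758 + 2094631))/(-4136450) = (2744045/5011838 + 737873)*(-1/4136450) = (3698102684619/5011838)*(-1/4136450) = -3698102684619/20731217295100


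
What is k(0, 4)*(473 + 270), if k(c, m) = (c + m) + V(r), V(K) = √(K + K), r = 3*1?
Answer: 2972 + 743*√6 ≈ 4792.0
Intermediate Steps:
r = 3
V(K) = √2*√K (V(K) = √(2*K) = √2*√K)
k(c, m) = c + m + √6 (k(c, m) = (c + m) + √2*√3 = (c + m) + √6 = c + m + √6)
k(0, 4)*(473 + 270) = (0 + 4 + √6)*(473 + 270) = (4 + √6)*743 = 2972 + 743*√6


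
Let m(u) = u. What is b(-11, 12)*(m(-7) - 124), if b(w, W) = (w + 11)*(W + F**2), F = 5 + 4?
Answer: 0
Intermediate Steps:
F = 9
b(w, W) = (11 + w)*(81 + W) (b(w, W) = (w + 11)*(W + 9**2) = (11 + w)*(W + 81) = (11 + w)*(81 + W))
b(-11, 12)*(m(-7) - 124) = (891 + 11*12 + 81*(-11) + 12*(-11))*(-7 - 124) = (891 + 132 - 891 - 132)*(-131) = 0*(-131) = 0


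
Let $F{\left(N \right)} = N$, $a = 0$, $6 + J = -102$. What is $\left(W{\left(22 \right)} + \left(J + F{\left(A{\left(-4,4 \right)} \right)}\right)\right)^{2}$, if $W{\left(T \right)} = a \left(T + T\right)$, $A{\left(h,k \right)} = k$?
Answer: $10816$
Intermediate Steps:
$J = -108$ ($J = -6 - 102 = -108$)
$W{\left(T \right)} = 0$ ($W{\left(T \right)} = 0 \left(T + T\right) = 0 \cdot 2 T = 0$)
$\left(W{\left(22 \right)} + \left(J + F{\left(A{\left(-4,4 \right)} \right)}\right)\right)^{2} = \left(0 + \left(-108 + 4\right)\right)^{2} = \left(0 - 104\right)^{2} = \left(-104\right)^{2} = 10816$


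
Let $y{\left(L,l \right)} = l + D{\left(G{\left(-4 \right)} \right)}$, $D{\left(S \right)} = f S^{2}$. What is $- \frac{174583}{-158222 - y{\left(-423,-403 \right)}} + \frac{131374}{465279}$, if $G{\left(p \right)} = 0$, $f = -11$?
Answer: $\frac{101963116963}{73429866501} \approx 1.3886$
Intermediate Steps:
$D{\left(S \right)} = - 11 S^{2}$
$y{\left(L,l \right)} = l$ ($y{\left(L,l \right)} = l - 11 \cdot 0^{2} = l - 0 = l + 0 = l$)
$- \frac{174583}{-158222 - y{\left(-423,-403 \right)}} + \frac{131374}{465279} = - \frac{174583}{-158222 - -403} + \frac{131374}{465279} = - \frac{174583}{-158222 + 403} + 131374 \cdot \frac{1}{465279} = - \frac{174583}{-157819} + \frac{131374}{465279} = \left(-174583\right) \left(- \frac{1}{157819}\right) + \frac{131374}{465279} = \frac{174583}{157819} + \frac{131374}{465279} = \frac{101963116963}{73429866501}$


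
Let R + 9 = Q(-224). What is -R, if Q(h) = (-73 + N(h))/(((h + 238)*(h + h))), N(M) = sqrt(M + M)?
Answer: 56375/6272 + I*sqrt(7)/784 ≈ 8.9884 + 0.0033747*I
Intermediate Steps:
N(M) = sqrt(2)*sqrt(M) (N(M) = sqrt(2*M) = sqrt(2)*sqrt(M))
Q(h) = (-73 + sqrt(2)*sqrt(h))/(2*h*(238 + h)) (Q(h) = (-73 + sqrt(2)*sqrt(h))/(((h + 238)*(h + h))) = (-73 + sqrt(2)*sqrt(h))/(((238 + h)*(2*h))) = (-73 + sqrt(2)*sqrt(h))/((2*h*(238 + h))) = (-73 + sqrt(2)*sqrt(h))*(1/(2*h*(238 + h))) = (-73 + sqrt(2)*sqrt(h))/(2*h*(238 + h)))
R = -56375/6272 - I*sqrt(7)/784 (R = -9 + (1/2)*(-73 + sqrt(2)*sqrt(-224))/(-224*(238 - 224)) = -9 + (1/2)*(-1/224)*(-73 + sqrt(2)*(4*I*sqrt(14)))/14 = -9 + (1/2)*(-1/224)*(1/14)*(-73 + 8*I*sqrt(7)) = -9 + (73/6272 - I*sqrt(7)/784) = -56375/6272 - I*sqrt(7)/784 ≈ -8.9884 - 0.0033747*I)
-R = -(-56375/6272 - I*sqrt(7)/784) = 56375/6272 + I*sqrt(7)/784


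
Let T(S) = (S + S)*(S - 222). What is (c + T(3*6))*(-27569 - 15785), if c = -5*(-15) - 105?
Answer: 319692396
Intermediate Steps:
T(S) = 2*S*(-222 + S) (T(S) = (2*S)*(-222 + S) = 2*S*(-222 + S))
c = -30 (c = 75 - 105 = -30)
(c + T(3*6))*(-27569 - 15785) = (-30 + 2*(3*6)*(-222 + 3*6))*(-27569 - 15785) = (-30 + 2*18*(-222 + 18))*(-43354) = (-30 + 2*18*(-204))*(-43354) = (-30 - 7344)*(-43354) = -7374*(-43354) = 319692396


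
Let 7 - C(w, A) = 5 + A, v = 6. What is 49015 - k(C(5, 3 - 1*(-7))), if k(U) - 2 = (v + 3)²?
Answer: 48932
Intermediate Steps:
C(w, A) = 2 - A (C(w, A) = 7 - (5 + A) = 7 + (-5 - A) = 2 - A)
k(U) = 83 (k(U) = 2 + (6 + 3)² = 2 + 9² = 2 + 81 = 83)
49015 - k(C(5, 3 - 1*(-7))) = 49015 - 1*83 = 49015 - 83 = 48932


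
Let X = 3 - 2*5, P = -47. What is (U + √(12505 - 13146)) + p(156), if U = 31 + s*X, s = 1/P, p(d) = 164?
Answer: 9172/47 + I*√641 ≈ 195.15 + 25.318*I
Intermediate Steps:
s = -1/47 (s = 1/(-47) = -1/47 ≈ -0.021277)
X = -7 (X = 3 - 10 = -7)
U = 1464/47 (U = 31 - 1/47*(-7) = 31 + 7/47 = 1464/47 ≈ 31.149)
(U + √(12505 - 13146)) + p(156) = (1464/47 + √(12505 - 13146)) + 164 = (1464/47 + √(-641)) + 164 = (1464/47 + I*√641) + 164 = 9172/47 + I*√641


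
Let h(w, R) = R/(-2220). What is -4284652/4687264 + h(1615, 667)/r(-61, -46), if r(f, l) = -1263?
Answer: -750652371977/821402002440 ≈ -0.91387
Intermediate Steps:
h(w, R) = -R/2220 (h(w, R) = R*(-1/2220) = -R/2220)
-4284652/4687264 + h(1615, 667)/r(-61, -46) = -4284652/4687264 - 1/2220*667/(-1263) = -4284652*1/4687264 - 667/2220*(-1/1263) = -1071163/1171816 + 667/2803860 = -750652371977/821402002440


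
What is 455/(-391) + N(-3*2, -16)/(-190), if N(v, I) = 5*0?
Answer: -455/391 ≈ -1.1637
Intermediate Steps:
N(v, I) = 0
455/(-391) + N(-3*2, -16)/(-190) = 455/(-391) + 0/(-190) = 455*(-1/391) + 0*(-1/190) = -455/391 + 0 = -455/391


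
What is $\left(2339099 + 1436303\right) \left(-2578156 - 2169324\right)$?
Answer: $-17923645486960$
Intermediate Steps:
$\left(2339099 + 1436303\right) \left(-2578156 - 2169324\right) = 3775402 \left(-4747480\right) = -17923645486960$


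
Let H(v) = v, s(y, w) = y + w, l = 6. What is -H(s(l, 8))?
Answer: -14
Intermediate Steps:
s(y, w) = w + y
-H(s(l, 8)) = -(8 + 6) = -1*14 = -14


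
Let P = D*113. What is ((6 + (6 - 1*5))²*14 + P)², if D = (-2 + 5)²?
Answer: 2900209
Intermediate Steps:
D = 9 (D = 3² = 9)
P = 1017 (P = 9*113 = 1017)
((6 + (6 - 1*5))²*14 + P)² = ((6 + (6 - 1*5))²*14 + 1017)² = ((6 + (6 - 5))²*14 + 1017)² = ((6 + 1)²*14 + 1017)² = (7²*14 + 1017)² = (49*14 + 1017)² = (686 + 1017)² = 1703² = 2900209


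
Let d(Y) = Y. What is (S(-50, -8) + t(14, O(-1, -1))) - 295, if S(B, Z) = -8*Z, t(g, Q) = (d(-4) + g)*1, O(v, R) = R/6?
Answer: -221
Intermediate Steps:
O(v, R) = R/6 (O(v, R) = R*(⅙) = R/6)
t(g, Q) = -4 + g (t(g, Q) = (-4 + g)*1 = -4 + g)
(S(-50, -8) + t(14, O(-1, -1))) - 295 = (-8*(-8) + (-4 + 14)) - 295 = (64 + 10) - 295 = 74 - 295 = -221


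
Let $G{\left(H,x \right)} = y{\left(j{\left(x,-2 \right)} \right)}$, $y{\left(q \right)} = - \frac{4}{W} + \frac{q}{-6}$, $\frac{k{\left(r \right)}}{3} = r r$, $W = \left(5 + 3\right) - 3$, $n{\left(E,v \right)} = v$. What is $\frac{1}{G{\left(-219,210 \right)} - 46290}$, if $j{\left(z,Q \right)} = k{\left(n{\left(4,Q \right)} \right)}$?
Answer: $- \frac{5}{231464} \approx -2.1602 \cdot 10^{-5}$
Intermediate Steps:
$W = 5$ ($W = 8 - 3 = 5$)
$k{\left(r \right)} = 3 r^{2}$ ($k{\left(r \right)} = 3 r r = 3 r^{2}$)
$j{\left(z,Q \right)} = 3 Q^{2}$
$y{\left(q \right)} = - \frac{4}{5} - \frac{q}{6}$ ($y{\left(q \right)} = - \frac{4}{5} + \frac{q}{-6} = \left(-4\right) \frac{1}{5} + q \left(- \frac{1}{6}\right) = - \frac{4}{5} - \frac{q}{6}$)
$G{\left(H,x \right)} = - \frac{14}{5}$ ($G{\left(H,x \right)} = - \frac{4}{5} - \frac{3 \left(-2\right)^{2}}{6} = - \frac{4}{5} - \frac{3 \cdot 4}{6} = - \frac{4}{5} - 2 = - \frac{14}{5}$)
$\frac{1}{G{\left(-219,210 \right)} - 46290} = \frac{1}{- \frac{14}{5} - 46290} = \frac{1}{- \frac{231464}{5}} = - \frac{5}{231464}$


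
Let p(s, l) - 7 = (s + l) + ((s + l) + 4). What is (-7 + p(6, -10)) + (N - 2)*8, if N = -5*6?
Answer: -260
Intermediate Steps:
p(s, l) = 11 + 2*l + 2*s (p(s, l) = 7 + ((s + l) + ((s + l) + 4)) = 7 + ((l + s) + ((l + s) + 4)) = 7 + ((l + s) + (4 + l + s)) = 7 + (4 + 2*l + 2*s) = 11 + 2*l + 2*s)
N = -30
(-7 + p(6, -10)) + (N - 2)*8 = (-7 + (11 + 2*(-10) + 2*6)) + (-30 - 2)*8 = (-7 + (11 - 20 + 12)) - 32*8 = (-7 + 3) - 256 = -4 - 256 = -260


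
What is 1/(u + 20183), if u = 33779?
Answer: 1/53962 ≈ 1.8532e-5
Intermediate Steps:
1/(u + 20183) = 1/(33779 + 20183) = 1/53962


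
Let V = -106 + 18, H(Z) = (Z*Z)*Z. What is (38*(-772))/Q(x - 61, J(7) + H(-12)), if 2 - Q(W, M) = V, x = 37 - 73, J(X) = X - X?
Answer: -14668/45 ≈ -325.96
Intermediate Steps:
J(X) = 0
x = -36
H(Z) = Z³ (H(Z) = Z²*Z = Z³)
V = -88
Q(W, M) = 90 (Q(W, M) = 2 - 1*(-88) = 2 + 88 = 90)
(38*(-772))/Q(x - 61, J(7) + H(-12)) = (38*(-772))/90 = -29336*1/90 = -14668/45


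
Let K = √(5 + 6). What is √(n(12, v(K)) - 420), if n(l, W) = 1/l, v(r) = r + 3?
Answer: I*√15117/6 ≈ 20.492*I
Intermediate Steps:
K = √11 ≈ 3.3166
v(r) = 3 + r
n(l, W) = 1/l
√(n(12, v(K)) - 420) = √(1/12 - 420) = √(-5039/12) = I*√15117/6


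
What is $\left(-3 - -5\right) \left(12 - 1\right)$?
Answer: $22$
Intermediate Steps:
$\left(-3 - -5\right) \left(12 - 1\right) = \left(-3 + 5\right) 11 = 2 \cdot 11 = 22$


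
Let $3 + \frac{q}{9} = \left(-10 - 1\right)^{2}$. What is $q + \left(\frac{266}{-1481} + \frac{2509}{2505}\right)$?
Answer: $\frac{3942968609}{3709905} \approx 1062.8$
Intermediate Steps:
$q = 1062$ ($q = -27 + 9 \left(-10 - 1\right)^{2} = -27 + 9 \left(-11\right)^{2} = -27 + 9 \cdot 121 = -27 + 1089 = 1062$)
$q + \left(\frac{266}{-1481} + \frac{2509}{2505}\right) = 1062 + \left(\frac{266}{-1481} + \frac{2509}{2505}\right) = 1062 + \left(266 \left(- \frac{1}{1481}\right) + 2509 \cdot \frac{1}{2505}\right) = 1062 + \left(- \frac{266}{1481} + \frac{2509}{2505}\right) = 1062 + \frac{3049499}{3709905} = \frac{3942968609}{3709905}$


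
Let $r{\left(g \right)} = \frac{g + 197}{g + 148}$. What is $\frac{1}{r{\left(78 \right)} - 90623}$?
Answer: $- \frac{226}{20480523} \approx -1.1035 \cdot 10^{-5}$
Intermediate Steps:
$r{\left(g \right)} = \frac{197 + g}{148 + g}$
$\frac{1}{r{\left(78 \right)} - 90623} = \frac{1}{\frac{197 + 78}{148 + 78} - 90623} = \frac{1}{\frac{1}{226} \cdot 275 - 90623} = \frac{1}{\frac{275}{226} - 90623} = \frac{1}{- \frac{20480523}{226}} = - \frac{226}{20480523}$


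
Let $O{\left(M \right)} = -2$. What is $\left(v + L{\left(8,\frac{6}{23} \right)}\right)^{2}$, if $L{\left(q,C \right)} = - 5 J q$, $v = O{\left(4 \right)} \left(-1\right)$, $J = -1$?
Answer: $1764$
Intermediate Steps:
$v = 2$ ($v = \left(-2\right) \left(-1\right) = 2$)
$L{\left(q,C \right)} = 5 q$ ($L{\left(q,C \right)} = \left(-5\right) \left(-1\right) q = 5 q$)
$\left(v + L{\left(8,\frac{6}{23} \right)}\right)^{2} = \left(2 + 5 \cdot 8\right)^{2} = \left(2 + 40\right)^{2} = 42^{2} = 1764$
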